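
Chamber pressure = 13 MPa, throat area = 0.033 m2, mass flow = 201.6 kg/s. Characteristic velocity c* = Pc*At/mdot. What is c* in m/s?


c* = 13e6 * 0.033 / 201.6 = 2128 m/s

2128 m/s


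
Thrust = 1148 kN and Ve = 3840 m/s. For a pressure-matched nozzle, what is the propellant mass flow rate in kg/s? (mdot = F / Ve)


mdot = F / Ve = 1148000 / 3840 = 299.0 kg/s

299.0 kg/s


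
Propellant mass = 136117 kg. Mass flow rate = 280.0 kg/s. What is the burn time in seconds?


tb = 136117 / 280.0 = 486.1 s

486.1 s


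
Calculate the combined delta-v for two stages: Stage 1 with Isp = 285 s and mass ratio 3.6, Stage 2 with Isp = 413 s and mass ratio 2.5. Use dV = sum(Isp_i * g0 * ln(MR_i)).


dV1 = 285 * 9.81 * ln(3.6) = 3581.3 m/s
dV2 = 413 * 9.81 * ln(2.5) = 3712.4 m/s
Total dV = 3581.3 + 3712.4 = 7293.7 m/s ~ 7294 m/s

7294 m/s


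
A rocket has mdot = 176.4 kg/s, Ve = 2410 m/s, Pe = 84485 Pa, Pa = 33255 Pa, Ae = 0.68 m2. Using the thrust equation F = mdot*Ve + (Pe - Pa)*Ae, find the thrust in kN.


F = 176.4 * 2410 + (84485 - 33255) * 0.68 = 459960.0 N = 460.0 kN

460.0 kN


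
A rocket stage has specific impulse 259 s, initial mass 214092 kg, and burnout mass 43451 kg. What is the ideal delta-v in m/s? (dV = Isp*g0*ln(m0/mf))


Ve = 259 * 9.81 = 2540.79 m/s
dV = 2540.79 * ln(214092/43451) = 4052 m/s

4052 m/s


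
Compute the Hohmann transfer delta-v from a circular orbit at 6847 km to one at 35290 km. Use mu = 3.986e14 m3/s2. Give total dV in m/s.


V1 = sqrt(mu/r1) = 7629.89 m/s
dV1 = V1*(sqrt(2*r2/(r1+r2)) - 1) = 2244.89 m/s
V2 = sqrt(mu/r2) = 3360.8 m/s
dV2 = V2*(1 - sqrt(2*r1/(r1+r2))) = 1444.89 m/s
Total dV = 3690 m/s

3690 m/s


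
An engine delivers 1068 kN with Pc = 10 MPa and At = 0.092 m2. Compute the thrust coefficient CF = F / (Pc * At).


CF = 1068000 / (10e6 * 0.092) = 1.16

1.16


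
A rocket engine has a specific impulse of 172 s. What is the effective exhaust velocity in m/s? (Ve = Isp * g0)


Ve = Isp * g0 = 172 * 9.81 = 1687.3 m/s

1687.3 m/s


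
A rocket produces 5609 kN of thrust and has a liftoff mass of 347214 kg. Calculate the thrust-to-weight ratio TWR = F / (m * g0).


TWR = 5609000 / (347214 * 9.81) = 1.65

1.65


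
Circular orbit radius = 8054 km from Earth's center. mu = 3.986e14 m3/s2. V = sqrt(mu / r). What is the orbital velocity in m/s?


V = sqrt(3.986e14 / 8054000) = 7035 m/s

7035 m/s


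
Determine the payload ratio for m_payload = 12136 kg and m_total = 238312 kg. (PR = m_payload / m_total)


PR = 12136 / 238312 = 0.0509

0.0509


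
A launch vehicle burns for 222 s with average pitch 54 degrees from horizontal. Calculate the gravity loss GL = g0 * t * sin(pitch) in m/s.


GL = 9.81 * 222 * sin(54 deg) = 1762 m/s

1762 m/s


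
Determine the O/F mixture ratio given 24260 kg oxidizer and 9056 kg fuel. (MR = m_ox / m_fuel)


MR = 24260 / 9056 = 2.68

2.68


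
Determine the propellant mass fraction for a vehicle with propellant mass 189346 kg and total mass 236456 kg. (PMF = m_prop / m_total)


PMF = 189346 / 236456 = 0.801

0.801


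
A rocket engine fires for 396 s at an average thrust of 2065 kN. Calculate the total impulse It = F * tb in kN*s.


It = 2065 * 396 = 817740 kN*s

817740 kN*s


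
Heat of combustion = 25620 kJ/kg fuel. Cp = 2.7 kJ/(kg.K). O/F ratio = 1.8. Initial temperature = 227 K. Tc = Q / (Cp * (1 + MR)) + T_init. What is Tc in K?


Tc = 25620 / (2.7 * (1 + 1.8)) + 227 = 3616 K

3616 K


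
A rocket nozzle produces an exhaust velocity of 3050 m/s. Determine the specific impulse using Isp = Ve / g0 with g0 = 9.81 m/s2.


Isp = Ve / g0 = 3050 / 9.81 = 310.9 s

310.9 s


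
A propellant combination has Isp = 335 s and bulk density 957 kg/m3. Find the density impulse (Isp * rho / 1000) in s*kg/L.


rho*Isp = 335 * 957 / 1000 = 321 s*kg/L

321 s*kg/L


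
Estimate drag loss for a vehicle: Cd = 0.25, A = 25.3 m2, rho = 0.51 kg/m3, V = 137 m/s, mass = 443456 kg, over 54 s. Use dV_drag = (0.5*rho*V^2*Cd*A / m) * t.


D = 0.5 * 0.51 * 137^2 * 0.25 * 25.3 = 30272.05 N
a = 30272.05 / 443456 = 0.0683 m/s2
dV = 0.0683 * 54 = 3.7 m/s

3.7 m/s


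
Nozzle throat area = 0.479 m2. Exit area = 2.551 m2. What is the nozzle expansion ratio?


AR = 2.551 / 0.479 = 5.3

5.3


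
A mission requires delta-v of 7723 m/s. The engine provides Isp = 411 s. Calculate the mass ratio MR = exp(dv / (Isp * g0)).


Ve = 411 * 9.81 = 4031.91 m/s
MR = exp(7723 / 4031.91) = 6.79

6.79


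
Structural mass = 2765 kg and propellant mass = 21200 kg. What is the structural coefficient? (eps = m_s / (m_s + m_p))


eps = 2765 / (2765 + 21200) = 0.1154

0.1154


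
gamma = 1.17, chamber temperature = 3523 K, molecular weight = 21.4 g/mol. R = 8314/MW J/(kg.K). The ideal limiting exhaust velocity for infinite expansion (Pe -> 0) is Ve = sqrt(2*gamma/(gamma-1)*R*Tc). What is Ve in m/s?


R = 8314 / 21.4 = 388.5 J/(kg.K)
Ve = sqrt(2 * 1.17 / (1.17 - 1) * 388.5 * 3523) = 4340 m/s

4340 m/s


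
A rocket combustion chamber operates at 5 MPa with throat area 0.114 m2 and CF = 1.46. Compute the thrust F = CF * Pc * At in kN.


F = 1.46 * 5e6 * 0.114 = 832200.0 N = 832.2 kN

832.2 kN


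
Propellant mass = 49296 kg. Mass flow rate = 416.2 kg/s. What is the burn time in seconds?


tb = 49296 / 416.2 = 118.4 s

118.4 s


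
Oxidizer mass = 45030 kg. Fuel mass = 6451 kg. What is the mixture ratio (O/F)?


MR = 45030 / 6451 = 6.98

6.98


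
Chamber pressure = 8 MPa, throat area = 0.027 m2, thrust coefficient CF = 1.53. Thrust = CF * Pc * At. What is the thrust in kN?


F = 1.53 * 8e6 * 0.027 = 330480.0 N = 330.5 kN

330.5 kN


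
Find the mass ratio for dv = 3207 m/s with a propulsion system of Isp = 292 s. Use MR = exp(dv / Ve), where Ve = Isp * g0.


Ve = 292 * 9.81 = 2864.52 m/s
MR = exp(3207 / 2864.52) = 3.064

3.064


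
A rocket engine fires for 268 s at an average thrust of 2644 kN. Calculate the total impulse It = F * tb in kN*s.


It = 2644 * 268 = 708592 kN*s

708592 kN*s


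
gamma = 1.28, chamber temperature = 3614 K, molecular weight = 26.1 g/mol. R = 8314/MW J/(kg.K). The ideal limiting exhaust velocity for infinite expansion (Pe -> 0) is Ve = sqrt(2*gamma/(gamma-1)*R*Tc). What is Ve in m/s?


R = 8314 / 26.1 = 318.54 J/(kg.K)
Ve = sqrt(2 * 1.28 / (1.28 - 1) * 318.54 * 3614) = 3244 m/s

3244 m/s


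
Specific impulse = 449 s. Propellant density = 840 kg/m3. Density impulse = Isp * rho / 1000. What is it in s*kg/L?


rho*Isp = 449 * 840 / 1000 = 377 s*kg/L

377 s*kg/L


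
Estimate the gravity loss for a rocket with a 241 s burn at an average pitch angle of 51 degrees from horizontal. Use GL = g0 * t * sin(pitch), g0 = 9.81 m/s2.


GL = 9.81 * 241 * sin(51 deg) = 1837 m/s

1837 m/s


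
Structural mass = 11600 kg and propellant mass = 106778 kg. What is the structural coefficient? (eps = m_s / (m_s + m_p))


eps = 11600 / (11600 + 106778) = 0.098

0.098


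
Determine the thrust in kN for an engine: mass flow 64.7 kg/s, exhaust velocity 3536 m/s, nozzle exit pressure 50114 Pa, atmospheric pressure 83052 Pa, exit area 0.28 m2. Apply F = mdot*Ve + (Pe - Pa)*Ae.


F = 64.7 * 3536 + (50114 - 83052) * 0.28 = 219557.0 N = 219.6 kN

219.6 kN


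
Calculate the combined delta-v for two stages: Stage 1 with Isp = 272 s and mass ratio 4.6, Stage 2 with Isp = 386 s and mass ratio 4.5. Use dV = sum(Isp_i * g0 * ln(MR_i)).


dV1 = 272 * 9.81 * ln(4.6) = 4072.0 m/s
dV2 = 386 * 9.81 * ln(4.5) = 5695.4 m/s
Total dV = 4072.0 + 5695.4 = 9767.4 m/s ~ 9767 m/s

9767 m/s


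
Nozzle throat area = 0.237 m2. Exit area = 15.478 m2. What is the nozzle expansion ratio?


AR = 15.478 / 0.237 = 65.3

65.3


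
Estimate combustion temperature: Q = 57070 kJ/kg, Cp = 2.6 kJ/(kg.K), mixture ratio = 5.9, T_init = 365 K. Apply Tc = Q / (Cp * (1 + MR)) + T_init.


Tc = 57070 / (2.6 * (1 + 5.9)) + 365 = 3546 K

3546 K


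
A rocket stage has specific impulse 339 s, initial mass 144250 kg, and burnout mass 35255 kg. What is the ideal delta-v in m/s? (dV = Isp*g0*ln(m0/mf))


Ve = 339 * 9.81 = 3325.59 m/s
dV = 3325.59 * ln(144250/35255) = 4686 m/s

4686 m/s


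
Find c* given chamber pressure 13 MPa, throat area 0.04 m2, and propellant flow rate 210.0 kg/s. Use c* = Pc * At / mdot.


c* = 13e6 * 0.04 / 210.0 = 2476 m/s

2476 m/s


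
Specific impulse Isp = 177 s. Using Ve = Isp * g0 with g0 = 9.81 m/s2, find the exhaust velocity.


Ve = Isp * g0 = 177 * 9.81 = 1736.4 m/s

1736.4 m/s


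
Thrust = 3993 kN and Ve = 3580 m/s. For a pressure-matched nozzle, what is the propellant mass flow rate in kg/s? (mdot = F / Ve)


mdot = F / Ve = 3993000 / 3580 = 1115.4 kg/s

1115.4 kg/s


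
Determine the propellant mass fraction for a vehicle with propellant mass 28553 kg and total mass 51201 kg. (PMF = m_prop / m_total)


PMF = 28553 / 51201 = 0.558

0.558


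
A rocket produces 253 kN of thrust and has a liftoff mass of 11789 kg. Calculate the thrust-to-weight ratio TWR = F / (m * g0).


TWR = 253000 / (11789 * 9.81) = 2.19

2.19


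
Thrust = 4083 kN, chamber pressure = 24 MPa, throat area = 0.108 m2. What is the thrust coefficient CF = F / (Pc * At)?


CF = 4083000 / (24e6 * 0.108) = 1.58

1.58


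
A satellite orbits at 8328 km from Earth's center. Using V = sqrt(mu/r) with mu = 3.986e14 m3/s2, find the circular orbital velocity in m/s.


V = sqrt(3.986e14 / 8328000) = 6918 m/s

6918 m/s


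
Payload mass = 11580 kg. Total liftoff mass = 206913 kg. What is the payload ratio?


PR = 11580 / 206913 = 0.056

0.056


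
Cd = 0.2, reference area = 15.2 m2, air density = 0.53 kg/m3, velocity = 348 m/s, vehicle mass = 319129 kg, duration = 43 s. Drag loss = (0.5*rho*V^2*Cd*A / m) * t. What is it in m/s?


D = 0.5 * 0.53 * 348^2 * 0.2 * 15.2 = 97561.38 N
a = 97561.38 / 319129 = 0.3057 m/s2
dV = 0.3057 * 43 = 13.1 m/s

13.1 m/s


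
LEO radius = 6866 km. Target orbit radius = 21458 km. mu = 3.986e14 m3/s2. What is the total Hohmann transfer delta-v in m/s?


V1 = sqrt(mu/r1) = 7619.33 m/s
dV1 = V1*(sqrt(2*r2/(r1+r2)) - 1) = 1759.51 m/s
V2 = sqrt(mu/r2) = 4309.97 m/s
dV2 = V2*(1 - sqrt(2*r1/(r1+r2))) = 1308.98 m/s
Total dV = 3068 m/s

3068 m/s


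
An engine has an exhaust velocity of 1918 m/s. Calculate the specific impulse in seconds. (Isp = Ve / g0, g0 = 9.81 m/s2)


Isp = Ve / g0 = 1918 / 9.81 = 195.5 s

195.5 s


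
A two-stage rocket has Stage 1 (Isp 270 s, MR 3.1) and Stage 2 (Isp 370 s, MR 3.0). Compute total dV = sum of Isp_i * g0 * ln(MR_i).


dV1 = 270 * 9.81 * ln(3.1) = 2996.7 m/s
dV2 = 370 * 9.81 * ln(3.0) = 3987.6 m/s
Total dV = 2996.7 + 3987.6 = 6984.3 m/s ~ 6984 m/s

6984 m/s


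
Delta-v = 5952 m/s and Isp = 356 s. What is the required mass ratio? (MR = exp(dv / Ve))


Ve = 356 * 9.81 = 3492.36 m/s
MR = exp(5952 / 3492.36) = 5.497

5.497


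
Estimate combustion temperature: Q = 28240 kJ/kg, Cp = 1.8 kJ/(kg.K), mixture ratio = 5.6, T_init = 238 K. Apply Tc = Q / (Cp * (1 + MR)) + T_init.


Tc = 28240 / (1.8 * (1 + 5.6)) + 238 = 2615 K

2615 K


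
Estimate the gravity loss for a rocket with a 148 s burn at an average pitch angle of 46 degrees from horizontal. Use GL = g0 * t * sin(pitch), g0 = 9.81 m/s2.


GL = 9.81 * 148 * sin(46 deg) = 1044 m/s

1044 m/s


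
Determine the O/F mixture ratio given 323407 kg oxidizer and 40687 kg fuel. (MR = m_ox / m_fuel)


MR = 323407 / 40687 = 7.95

7.95


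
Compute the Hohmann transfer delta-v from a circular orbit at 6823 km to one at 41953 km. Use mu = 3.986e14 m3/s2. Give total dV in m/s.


V1 = sqrt(mu/r1) = 7643.3 m/s
dV1 = V1*(sqrt(2*r2/(r1+r2)) - 1) = 2381.47 m/s
V2 = sqrt(mu/r2) = 3082.39 m/s
dV2 = V2*(1 - sqrt(2*r1/(r1+r2))) = 1452.01 m/s
Total dV = 3833 m/s

3833 m/s


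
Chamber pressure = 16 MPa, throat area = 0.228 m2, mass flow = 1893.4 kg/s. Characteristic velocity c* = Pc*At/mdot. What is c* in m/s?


c* = 16e6 * 0.228 / 1893.4 = 1927 m/s

1927 m/s


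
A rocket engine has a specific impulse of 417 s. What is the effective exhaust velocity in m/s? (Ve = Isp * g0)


Ve = Isp * g0 = 417 * 9.81 = 4090.8 m/s

4090.8 m/s


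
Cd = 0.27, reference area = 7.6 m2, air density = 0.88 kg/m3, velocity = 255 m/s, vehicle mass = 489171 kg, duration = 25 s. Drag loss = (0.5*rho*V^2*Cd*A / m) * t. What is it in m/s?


D = 0.5 * 0.88 * 255^2 * 0.27 * 7.6 = 58709.77 N
a = 58709.77 / 489171 = 0.12 m/s2
dV = 0.12 * 25 = 3.0 m/s

3.0 m/s


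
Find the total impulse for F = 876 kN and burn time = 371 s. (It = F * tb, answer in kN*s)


It = 876 * 371 = 324996 kN*s

324996 kN*s


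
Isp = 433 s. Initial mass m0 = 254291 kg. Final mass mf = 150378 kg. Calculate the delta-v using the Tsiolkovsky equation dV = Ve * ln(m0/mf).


Ve = 433 * 9.81 = 4247.73 m/s
dV = 4247.73 * ln(254291/150378) = 2231 m/s

2231 m/s


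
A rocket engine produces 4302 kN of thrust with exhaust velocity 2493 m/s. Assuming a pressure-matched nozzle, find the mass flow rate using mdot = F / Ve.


mdot = F / Ve = 4302000 / 2493 = 1725.6 kg/s

1725.6 kg/s


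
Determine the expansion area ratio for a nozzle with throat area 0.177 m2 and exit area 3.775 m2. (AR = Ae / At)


AR = 3.775 / 0.177 = 21.3

21.3


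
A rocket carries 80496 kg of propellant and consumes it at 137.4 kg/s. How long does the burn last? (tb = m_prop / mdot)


tb = 80496 / 137.4 = 585.9 s

585.9 s


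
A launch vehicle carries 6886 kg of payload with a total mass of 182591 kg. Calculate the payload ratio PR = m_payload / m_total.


PR = 6886 / 182591 = 0.0377

0.0377


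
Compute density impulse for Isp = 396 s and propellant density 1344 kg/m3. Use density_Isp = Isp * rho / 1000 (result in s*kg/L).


rho*Isp = 396 * 1344 / 1000 = 532 s*kg/L

532 s*kg/L


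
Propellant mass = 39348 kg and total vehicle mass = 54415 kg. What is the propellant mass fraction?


PMF = 39348 / 54415 = 0.723

0.723


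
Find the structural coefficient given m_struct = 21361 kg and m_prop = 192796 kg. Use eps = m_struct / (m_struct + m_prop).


eps = 21361 / (21361 + 192796) = 0.0997

0.0997


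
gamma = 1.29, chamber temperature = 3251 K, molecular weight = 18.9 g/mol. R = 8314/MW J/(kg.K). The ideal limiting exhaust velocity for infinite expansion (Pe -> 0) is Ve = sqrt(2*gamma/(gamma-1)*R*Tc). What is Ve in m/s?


R = 8314 / 18.9 = 439.89 J/(kg.K)
Ve = sqrt(2 * 1.29 / (1.29 - 1) * 439.89 * 3251) = 3567 m/s

3567 m/s


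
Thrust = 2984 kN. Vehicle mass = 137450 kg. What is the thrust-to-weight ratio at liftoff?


TWR = 2984000 / (137450 * 9.81) = 2.21

2.21


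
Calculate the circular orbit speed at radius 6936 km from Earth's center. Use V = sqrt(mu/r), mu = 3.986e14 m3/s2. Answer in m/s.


V = sqrt(3.986e14 / 6936000) = 7581 m/s

7581 m/s


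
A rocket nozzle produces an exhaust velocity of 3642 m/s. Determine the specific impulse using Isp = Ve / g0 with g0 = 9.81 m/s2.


Isp = Ve / g0 = 3642 / 9.81 = 371.3 s

371.3 s


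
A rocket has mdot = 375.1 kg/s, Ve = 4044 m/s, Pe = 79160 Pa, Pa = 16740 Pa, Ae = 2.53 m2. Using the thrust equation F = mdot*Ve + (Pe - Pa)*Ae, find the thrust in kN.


F = 375.1 * 4044 + (79160 - 16740) * 2.53 = 1.6748e+06 N = 1674.8 kN

1674.8 kN


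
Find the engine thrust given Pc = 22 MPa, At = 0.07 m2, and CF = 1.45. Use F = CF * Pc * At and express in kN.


F = 1.45 * 22e6 * 0.07 = 2.2330e+06 N = 2233.0 kN

2233.0 kN


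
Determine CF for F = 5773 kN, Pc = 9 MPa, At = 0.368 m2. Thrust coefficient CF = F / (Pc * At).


CF = 5773000 / (9e6 * 0.368) = 1.74

1.74


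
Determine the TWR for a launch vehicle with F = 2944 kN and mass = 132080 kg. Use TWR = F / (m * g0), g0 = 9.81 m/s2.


TWR = 2944000 / (132080 * 9.81) = 2.27

2.27


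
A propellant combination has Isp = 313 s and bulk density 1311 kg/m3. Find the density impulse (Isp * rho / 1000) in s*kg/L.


rho*Isp = 313 * 1311 / 1000 = 410 s*kg/L

410 s*kg/L


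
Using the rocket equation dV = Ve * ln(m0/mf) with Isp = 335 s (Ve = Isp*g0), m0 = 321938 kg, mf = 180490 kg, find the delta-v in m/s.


Ve = 335 * 9.81 = 3286.35 m/s
dV = 3286.35 * ln(321938/180490) = 1902 m/s

1902 m/s


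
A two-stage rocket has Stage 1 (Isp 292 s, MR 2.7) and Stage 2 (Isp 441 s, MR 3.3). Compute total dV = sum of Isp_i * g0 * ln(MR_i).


dV1 = 292 * 9.81 * ln(2.7) = 2845.2 m/s
dV2 = 441 * 9.81 * ln(3.3) = 5165.2 m/s
Total dV = 2845.2 + 5165.2 = 8010.4 m/s ~ 8010 m/s

8010 m/s


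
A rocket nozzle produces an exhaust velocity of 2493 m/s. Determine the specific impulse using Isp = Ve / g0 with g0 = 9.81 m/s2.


Isp = Ve / g0 = 2493 / 9.81 = 254.1 s

254.1 s


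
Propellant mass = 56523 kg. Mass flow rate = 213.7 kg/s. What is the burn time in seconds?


tb = 56523 / 213.7 = 264.5 s

264.5 s


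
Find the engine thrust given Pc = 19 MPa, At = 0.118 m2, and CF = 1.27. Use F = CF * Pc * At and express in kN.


F = 1.27 * 19e6 * 0.118 = 2.8473e+06 N = 2847.3 kN

2847.3 kN


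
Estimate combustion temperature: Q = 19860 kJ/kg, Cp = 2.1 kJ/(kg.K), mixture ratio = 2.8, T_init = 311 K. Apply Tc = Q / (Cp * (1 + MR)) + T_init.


Tc = 19860 / (2.1 * (1 + 2.8)) + 311 = 2800 K

2800 K


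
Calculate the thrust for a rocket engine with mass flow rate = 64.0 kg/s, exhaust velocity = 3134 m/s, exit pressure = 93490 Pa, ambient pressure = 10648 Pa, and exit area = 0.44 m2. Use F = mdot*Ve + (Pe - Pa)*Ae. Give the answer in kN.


F = 64.0 * 3134 + (93490 - 10648) * 0.44 = 237026.0 N = 237.0 kN

237.0 kN


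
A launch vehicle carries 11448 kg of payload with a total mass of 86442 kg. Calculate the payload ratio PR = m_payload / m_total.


PR = 11448 / 86442 = 0.1324

0.1324


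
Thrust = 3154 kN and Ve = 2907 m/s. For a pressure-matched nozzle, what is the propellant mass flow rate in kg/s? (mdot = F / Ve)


mdot = F / Ve = 3154000 / 2907 = 1085.0 kg/s

1085.0 kg/s


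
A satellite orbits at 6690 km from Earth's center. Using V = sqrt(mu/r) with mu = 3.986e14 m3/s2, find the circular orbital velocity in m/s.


V = sqrt(3.986e14 / 6690000) = 7719 m/s

7719 m/s


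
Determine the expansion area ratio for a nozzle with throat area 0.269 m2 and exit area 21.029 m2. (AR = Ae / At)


AR = 21.029 / 0.269 = 78.2

78.2


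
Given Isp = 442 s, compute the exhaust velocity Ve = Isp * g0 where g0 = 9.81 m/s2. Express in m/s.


Ve = Isp * g0 = 442 * 9.81 = 4336.0 m/s

4336.0 m/s


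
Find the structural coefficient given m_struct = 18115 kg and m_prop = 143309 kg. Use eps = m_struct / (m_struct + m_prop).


eps = 18115 / (18115 + 143309) = 0.1122

0.1122


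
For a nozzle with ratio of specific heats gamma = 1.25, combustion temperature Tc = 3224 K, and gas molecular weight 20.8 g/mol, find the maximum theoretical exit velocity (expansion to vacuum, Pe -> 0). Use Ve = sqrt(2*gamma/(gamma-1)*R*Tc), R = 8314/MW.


R = 8314 / 20.8 = 399.71 J/(kg.K)
Ve = sqrt(2 * 1.25 / (1.25 - 1) * 399.71 * 3224) = 3590 m/s

3590 m/s


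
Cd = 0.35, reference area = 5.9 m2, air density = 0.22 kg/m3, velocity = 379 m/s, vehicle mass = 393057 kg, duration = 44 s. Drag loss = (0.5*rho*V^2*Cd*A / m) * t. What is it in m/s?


D = 0.5 * 0.22 * 379^2 * 0.35 * 5.9 = 32628.05 N
a = 32628.05 / 393057 = 0.083 m/s2
dV = 0.083 * 44 = 3.7 m/s

3.7 m/s


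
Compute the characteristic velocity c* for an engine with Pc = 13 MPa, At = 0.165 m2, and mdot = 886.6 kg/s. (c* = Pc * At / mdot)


c* = 13e6 * 0.165 / 886.6 = 2419 m/s

2419 m/s


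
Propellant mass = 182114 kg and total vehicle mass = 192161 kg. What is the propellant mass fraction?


PMF = 182114 / 192161 = 0.948

0.948


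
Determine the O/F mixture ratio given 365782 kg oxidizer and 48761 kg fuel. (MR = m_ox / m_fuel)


MR = 365782 / 48761 = 7.5

7.5


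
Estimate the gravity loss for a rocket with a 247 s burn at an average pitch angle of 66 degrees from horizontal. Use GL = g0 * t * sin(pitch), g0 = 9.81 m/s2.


GL = 9.81 * 247 * sin(66 deg) = 2214 m/s

2214 m/s


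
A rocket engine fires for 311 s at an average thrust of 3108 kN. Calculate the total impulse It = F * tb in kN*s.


It = 3108 * 311 = 966588 kN*s

966588 kN*s


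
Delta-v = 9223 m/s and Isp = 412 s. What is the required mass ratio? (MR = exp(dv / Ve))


Ve = 412 * 9.81 = 4041.72 m/s
MR = exp(9223 / 4041.72) = 9.796

9.796


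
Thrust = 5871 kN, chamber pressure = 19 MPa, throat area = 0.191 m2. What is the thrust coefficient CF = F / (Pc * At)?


CF = 5871000 / (19e6 * 0.191) = 1.62

1.62


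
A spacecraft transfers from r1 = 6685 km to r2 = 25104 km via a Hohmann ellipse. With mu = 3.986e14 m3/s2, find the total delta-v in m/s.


V1 = sqrt(mu/r1) = 7721.79 m/s
dV1 = V1*(sqrt(2*r2/(r1+r2)) - 1) = 1982.55 m/s
V2 = sqrt(mu/r2) = 3984.71 m/s
dV2 = V2*(1 - sqrt(2*r1/(r1+r2))) = 1400.52 m/s
Total dV = 3383 m/s

3383 m/s


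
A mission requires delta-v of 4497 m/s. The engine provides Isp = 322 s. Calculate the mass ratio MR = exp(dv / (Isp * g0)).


Ve = 322 * 9.81 = 3158.82 m/s
MR = exp(4497 / 3158.82) = 4.152

4.152


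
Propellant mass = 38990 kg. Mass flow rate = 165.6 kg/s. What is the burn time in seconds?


tb = 38990 / 165.6 = 235.4 s

235.4 s


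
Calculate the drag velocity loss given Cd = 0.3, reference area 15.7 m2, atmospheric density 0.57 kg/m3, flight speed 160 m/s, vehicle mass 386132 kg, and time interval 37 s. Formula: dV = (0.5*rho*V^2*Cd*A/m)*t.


D = 0.5 * 0.57 * 160^2 * 0.3 * 15.7 = 34364.16 N
a = 34364.16 / 386132 = 0.089 m/s2
dV = 0.089 * 37 = 3.3 m/s

3.3 m/s


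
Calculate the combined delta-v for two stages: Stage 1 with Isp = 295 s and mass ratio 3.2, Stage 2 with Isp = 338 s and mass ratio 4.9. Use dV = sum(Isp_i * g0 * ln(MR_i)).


dV1 = 295 * 9.81 * ln(3.2) = 3366.1 m/s
dV2 = 338 * 9.81 * ln(4.9) = 5269.6 m/s
Total dV = 3366.1 + 5269.6 = 8635.7 m/s ~ 8636 m/s

8636 m/s


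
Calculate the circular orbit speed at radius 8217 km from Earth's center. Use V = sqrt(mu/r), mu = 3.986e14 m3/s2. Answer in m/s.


V = sqrt(3.986e14 / 8217000) = 6965 m/s

6965 m/s


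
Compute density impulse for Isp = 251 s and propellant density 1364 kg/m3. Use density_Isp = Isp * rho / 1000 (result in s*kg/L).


rho*Isp = 251 * 1364 / 1000 = 342 s*kg/L

342 s*kg/L


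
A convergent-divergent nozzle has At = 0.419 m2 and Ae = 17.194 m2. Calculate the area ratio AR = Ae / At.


AR = 17.194 / 0.419 = 41.0

41.0


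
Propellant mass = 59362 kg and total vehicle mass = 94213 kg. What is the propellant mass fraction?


PMF = 59362 / 94213 = 0.63

0.63


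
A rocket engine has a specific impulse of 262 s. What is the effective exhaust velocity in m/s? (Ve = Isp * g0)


Ve = Isp * g0 = 262 * 9.81 = 2570.2 m/s

2570.2 m/s


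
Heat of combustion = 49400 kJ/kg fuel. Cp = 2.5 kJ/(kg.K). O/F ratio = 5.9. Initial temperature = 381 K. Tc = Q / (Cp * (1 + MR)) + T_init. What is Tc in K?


Tc = 49400 / (2.5 * (1 + 5.9)) + 381 = 3245 K

3245 K


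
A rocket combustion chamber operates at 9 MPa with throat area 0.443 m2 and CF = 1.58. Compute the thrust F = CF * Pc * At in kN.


F = 1.58 * 9e6 * 0.443 = 6.2995e+06 N = 6299.5 kN

6299.5 kN


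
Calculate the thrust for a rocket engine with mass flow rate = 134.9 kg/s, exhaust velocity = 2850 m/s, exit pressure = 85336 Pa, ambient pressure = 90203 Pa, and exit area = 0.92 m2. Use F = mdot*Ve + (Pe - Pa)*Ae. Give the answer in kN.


F = 134.9 * 2850 + (85336 - 90203) * 0.92 = 379987.0 N = 380.0 kN

380.0 kN


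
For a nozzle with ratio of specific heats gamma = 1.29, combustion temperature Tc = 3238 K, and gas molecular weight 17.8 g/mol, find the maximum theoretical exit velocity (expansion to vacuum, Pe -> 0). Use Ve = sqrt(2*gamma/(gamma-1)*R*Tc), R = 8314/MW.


R = 8314 / 17.8 = 467.08 J/(kg.K)
Ve = sqrt(2 * 1.29 / (1.29 - 1) * 467.08 * 3238) = 3668 m/s

3668 m/s


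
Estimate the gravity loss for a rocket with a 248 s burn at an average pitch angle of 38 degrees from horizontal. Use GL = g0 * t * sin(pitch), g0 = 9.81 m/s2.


GL = 9.81 * 248 * sin(38 deg) = 1498 m/s

1498 m/s


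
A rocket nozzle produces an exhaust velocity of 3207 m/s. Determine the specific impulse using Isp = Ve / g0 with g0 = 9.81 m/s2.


Isp = Ve / g0 = 3207 / 9.81 = 326.9 s

326.9 s


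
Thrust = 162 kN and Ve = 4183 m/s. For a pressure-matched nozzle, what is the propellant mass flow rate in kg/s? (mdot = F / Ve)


mdot = F / Ve = 162000 / 4183 = 38.7 kg/s

38.7 kg/s


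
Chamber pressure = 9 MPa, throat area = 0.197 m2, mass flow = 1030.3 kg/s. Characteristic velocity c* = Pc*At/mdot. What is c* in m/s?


c* = 9e6 * 0.197 / 1030.3 = 1721 m/s

1721 m/s


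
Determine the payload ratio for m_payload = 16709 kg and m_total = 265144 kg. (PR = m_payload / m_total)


PR = 16709 / 265144 = 0.063

0.063


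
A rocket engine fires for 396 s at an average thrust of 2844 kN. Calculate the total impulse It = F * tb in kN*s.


It = 2844 * 396 = 1126224 kN*s

1126224 kN*s


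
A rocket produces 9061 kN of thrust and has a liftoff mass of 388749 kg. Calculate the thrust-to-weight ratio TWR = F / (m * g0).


TWR = 9061000 / (388749 * 9.81) = 2.38

2.38


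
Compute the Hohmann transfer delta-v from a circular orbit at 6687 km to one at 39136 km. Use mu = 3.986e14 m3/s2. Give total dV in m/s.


V1 = sqrt(mu/r1) = 7720.63 m/s
dV1 = V1*(sqrt(2*r2/(r1+r2)) - 1) = 2369.91 m/s
V2 = sqrt(mu/r2) = 3191.39 m/s
dV2 = V2*(1 - sqrt(2*r1/(r1+r2))) = 1467.27 m/s
Total dV = 3837 m/s

3837 m/s


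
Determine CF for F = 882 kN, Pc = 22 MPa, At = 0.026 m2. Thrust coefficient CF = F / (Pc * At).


CF = 882000 / (22e6 * 0.026) = 1.54

1.54


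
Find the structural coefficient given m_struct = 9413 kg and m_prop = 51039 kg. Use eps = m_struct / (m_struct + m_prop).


eps = 9413 / (9413 + 51039) = 0.1557

0.1557


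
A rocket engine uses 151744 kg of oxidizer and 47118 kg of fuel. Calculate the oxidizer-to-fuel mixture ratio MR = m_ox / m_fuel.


MR = 151744 / 47118 = 3.22

3.22


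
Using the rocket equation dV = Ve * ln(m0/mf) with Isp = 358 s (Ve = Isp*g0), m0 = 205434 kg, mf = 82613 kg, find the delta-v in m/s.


Ve = 358 * 9.81 = 3511.98 m/s
dV = 3511.98 * ln(205434/82613) = 3199 m/s

3199 m/s


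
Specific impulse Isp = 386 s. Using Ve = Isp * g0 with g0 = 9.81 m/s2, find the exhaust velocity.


Ve = Isp * g0 = 386 * 9.81 = 3786.7 m/s

3786.7 m/s


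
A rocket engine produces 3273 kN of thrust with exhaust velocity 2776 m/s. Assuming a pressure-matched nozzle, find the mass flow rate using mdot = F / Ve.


mdot = F / Ve = 3273000 / 2776 = 1179.0 kg/s

1179.0 kg/s


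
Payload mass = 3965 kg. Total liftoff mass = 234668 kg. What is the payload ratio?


PR = 3965 / 234668 = 0.0169

0.0169


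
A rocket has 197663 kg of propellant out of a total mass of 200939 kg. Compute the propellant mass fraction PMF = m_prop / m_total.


PMF = 197663 / 200939 = 0.984

0.984


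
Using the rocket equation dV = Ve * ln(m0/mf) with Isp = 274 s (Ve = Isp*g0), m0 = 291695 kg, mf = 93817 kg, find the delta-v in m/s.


Ve = 274 * 9.81 = 2687.94 m/s
dV = 2687.94 * ln(291695/93817) = 3049 m/s

3049 m/s


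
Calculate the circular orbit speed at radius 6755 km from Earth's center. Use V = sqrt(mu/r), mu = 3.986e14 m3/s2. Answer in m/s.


V = sqrt(3.986e14 / 6755000) = 7682 m/s

7682 m/s


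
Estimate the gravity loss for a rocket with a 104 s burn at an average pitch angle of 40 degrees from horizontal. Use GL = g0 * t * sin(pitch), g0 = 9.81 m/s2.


GL = 9.81 * 104 * sin(40 deg) = 656 m/s

656 m/s


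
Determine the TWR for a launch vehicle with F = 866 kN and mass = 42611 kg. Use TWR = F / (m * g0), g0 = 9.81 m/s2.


TWR = 866000 / (42611 * 9.81) = 2.07

2.07


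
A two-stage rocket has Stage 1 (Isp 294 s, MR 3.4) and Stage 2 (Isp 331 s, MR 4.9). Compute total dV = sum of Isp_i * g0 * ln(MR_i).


dV1 = 294 * 9.81 * ln(3.4) = 3529.5 m/s
dV2 = 331 * 9.81 * ln(4.9) = 5160.4 m/s
Total dV = 3529.5 + 5160.4 = 8689.9 m/s ~ 8690 m/s

8690 m/s


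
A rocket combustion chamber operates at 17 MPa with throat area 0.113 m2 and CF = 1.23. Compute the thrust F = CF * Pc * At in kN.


F = 1.23 * 17e6 * 0.113 = 2.3628e+06 N = 2362.8 kN

2362.8 kN


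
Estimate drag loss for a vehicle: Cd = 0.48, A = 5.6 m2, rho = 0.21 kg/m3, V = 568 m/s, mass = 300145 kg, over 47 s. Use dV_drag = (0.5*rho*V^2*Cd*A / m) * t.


D = 0.5 * 0.21 * 568^2 * 0.48 * 5.6 = 91057.4 N
a = 91057.4 / 300145 = 0.3034 m/s2
dV = 0.3034 * 47 = 14.3 m/s

14.3 m/s


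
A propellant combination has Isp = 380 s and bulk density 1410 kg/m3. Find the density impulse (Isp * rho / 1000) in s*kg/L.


rho*Isp = 380 * 1410 / 1000 = 536 s*kg/L

536 s*kg/L


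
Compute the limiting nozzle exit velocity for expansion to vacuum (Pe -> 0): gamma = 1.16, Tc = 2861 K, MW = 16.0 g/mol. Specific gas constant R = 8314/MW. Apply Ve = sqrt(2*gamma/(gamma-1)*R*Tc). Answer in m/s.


R = 8314 / 16.0 = 519.62 J/(kg.K)
Ve = sqrt(2 * 1.16 / (1.16 - 1) * 519.62 * 2861) = 4643 m/s

4643 m/s


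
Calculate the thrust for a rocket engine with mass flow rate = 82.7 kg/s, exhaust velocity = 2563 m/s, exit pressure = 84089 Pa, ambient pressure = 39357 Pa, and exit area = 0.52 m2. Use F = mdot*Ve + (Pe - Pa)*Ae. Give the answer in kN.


F = 82.7 * 2563 + (84089 - 39357) * 0.52 = 235221.0 N = 235.2 kN

235.2 kN


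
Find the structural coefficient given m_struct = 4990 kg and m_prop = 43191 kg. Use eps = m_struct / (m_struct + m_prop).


eps = 4990 / (4990 + 43191) = 0.1036

0.1036


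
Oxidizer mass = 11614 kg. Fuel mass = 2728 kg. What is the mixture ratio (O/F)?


MR = 11614 / 2728 = 4.26

4.26


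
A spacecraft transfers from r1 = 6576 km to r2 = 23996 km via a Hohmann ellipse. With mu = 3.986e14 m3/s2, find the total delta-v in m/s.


V1 = sqrt(mu/r1) = 7785.52 m/s
dV1 = V1*(sqrt(2*r2/(r1+r2)) - 1) = 1969.1 m/s
V2 = sqrt(mu/r2) = 4075.67 m/s
dV2 = V2*(1 - sqrt(2*r1/(r1+r2))) = 1402.46 m/s
Total dV = 3372 m/s

3372 m/s


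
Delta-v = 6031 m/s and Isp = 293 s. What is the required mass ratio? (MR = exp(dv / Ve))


Ve = 293 * 9.81 = 2874.33 m/s
MR = exp(6031 / 2874.33) = 8.152

8.152


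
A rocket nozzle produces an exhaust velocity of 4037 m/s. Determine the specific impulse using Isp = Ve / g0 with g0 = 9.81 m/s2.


Isp = Ve / g0 = 4037 / 9.81 = 411.5 s

411.5 s


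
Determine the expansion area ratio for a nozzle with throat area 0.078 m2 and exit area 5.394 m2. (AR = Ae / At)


AR = 5.394 / 0.078 = 69.2

69.2


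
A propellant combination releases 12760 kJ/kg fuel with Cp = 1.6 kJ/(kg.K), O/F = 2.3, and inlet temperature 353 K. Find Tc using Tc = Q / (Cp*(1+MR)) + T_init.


Tc = 12760 / (1.6 * (1 + 2.3)) + 353 = 2770 K

2770 K


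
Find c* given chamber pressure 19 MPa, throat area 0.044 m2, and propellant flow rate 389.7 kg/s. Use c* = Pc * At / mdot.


c* = 19e6 * 0.044 / 389.7 = 2145 m/s

2145 m/s


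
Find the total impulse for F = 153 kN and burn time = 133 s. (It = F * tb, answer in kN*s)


It = 153 * 133 = 20349 kN*s

20349 kN*s


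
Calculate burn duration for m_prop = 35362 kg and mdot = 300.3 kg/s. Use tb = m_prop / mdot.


tb = 35362 / 300.3 = 117.8 s

117.8 s


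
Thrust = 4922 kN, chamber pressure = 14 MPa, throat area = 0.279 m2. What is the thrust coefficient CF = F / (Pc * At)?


CF = 4922000 / (14e6 * 0.279) = 1.26

1.26


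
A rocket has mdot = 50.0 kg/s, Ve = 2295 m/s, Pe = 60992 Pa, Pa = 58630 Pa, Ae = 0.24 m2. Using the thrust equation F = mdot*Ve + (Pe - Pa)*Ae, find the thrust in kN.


F = 50.0 * 2295 + (60992 - 58630) * 0.24 = 115317.0 N = 115.3 kN

115.3 kN


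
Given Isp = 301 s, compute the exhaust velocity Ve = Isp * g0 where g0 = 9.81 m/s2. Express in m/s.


Ve = Isp * g0 = 301 * 9.81 = 2952.8 m/s

2952.8 m/s


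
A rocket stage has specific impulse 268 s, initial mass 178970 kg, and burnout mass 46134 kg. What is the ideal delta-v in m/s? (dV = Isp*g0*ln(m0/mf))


Ve = 268 * 9.81 = 2629.08 m/s
dV = 2629.08 * ln(178970/46134) = 3564 m/s

3564 m/s


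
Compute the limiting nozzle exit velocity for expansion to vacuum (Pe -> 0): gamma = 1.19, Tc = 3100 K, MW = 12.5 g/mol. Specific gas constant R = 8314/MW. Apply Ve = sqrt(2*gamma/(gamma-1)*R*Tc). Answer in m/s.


R = 8314 / 12.5 = 665.12 J/(kg.K)
Ve = sqrt(2 * 1.19 / (1.19 - 1) * 665.12 * 3100) = 5082 m/s

5082 m/s


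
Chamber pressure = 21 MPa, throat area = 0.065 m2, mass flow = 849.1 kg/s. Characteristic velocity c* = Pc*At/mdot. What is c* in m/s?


c* = 21e6 * 0.065 / 849.1 = 1608 m/s

1608 m/s


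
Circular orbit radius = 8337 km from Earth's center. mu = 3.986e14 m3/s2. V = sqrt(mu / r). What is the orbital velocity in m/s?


V = sqrt(3.986e14 / 8337000) = 6915 m/s

6915 m/s


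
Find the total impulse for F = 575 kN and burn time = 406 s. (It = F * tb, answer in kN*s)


It = 575 * 406 = 233450 kN*s

233450 kN*s


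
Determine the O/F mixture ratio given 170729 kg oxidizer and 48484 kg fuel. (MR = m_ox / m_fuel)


MR = 170729 / 48484 = 3.52

3.52


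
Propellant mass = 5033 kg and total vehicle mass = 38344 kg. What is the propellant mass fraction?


PMF = 5033 / 38344 = 0.131

0.131


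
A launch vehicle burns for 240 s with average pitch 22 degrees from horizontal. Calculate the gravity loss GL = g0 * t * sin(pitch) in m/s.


GL = 9.81 * 240 * sin(22 deg) = 882 m/s

882 m/s


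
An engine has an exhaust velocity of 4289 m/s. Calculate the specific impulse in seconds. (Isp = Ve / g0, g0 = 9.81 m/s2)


Isp = Ve / g0 = 4289 / 9.81 = 437.2 s

437.2 s


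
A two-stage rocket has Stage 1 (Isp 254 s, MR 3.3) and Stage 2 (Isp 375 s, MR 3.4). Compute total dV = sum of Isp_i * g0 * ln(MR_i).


dV1 = 254 * 9.81 * ln(3.3) = 2974.9 m/s
dV2 = 375 * 9.81 * ln(3.4) = 4502.0 m/s
Total dV = 2974.9 + 4502.0 = 7476.9 m/s ~ 7477 m/s

7477 m/s


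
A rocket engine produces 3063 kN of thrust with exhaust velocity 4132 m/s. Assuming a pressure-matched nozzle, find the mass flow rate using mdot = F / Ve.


mdot = F / Ve = 3063000 / 4132 = 741.3 kg/s

741.3 kg/s


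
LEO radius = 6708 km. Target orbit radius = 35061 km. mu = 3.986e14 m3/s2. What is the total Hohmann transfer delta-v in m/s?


V1 = sqrt(mu/r1) = 7708.54 m/s
dV1 = V1*(sqrt(2*r2/(r1+r2)) - 1) = 2279.32 m/s
V2 = sqrt(mu/r2) = 3371.76 m/s
dV2 = V2*(1 - sqrt(2*r1/(r1+r2))) = 1460.85 m/s
Total dV = 3740 m/s

3740 m/s


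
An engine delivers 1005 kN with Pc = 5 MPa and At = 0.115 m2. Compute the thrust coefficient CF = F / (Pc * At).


CF = 1005000 / (5e6 * 0.115) = 1.75

1.75


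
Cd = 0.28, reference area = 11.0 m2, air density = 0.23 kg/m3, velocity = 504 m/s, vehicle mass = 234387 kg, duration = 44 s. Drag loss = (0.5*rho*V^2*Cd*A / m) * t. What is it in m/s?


D = 0.5 * 0.23 * 504^2 * 0.28 * 11.0 = 89972.47 N
a = 89972.47 / 234387 = 0.3839 m/s2
dV = 0.3839 * 44 = 16.9 m/s

16.9 m/s


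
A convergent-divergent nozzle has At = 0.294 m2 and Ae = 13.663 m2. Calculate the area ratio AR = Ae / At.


AR = 13.663 / 0.294 = 46.5

46.5


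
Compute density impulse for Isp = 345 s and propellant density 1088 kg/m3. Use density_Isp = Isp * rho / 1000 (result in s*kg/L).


rho*Isp = 345 * 1088 / 1000 = 375 s*kg/L

375 s*kg/L


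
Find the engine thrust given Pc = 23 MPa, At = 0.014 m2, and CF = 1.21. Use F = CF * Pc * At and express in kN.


F = 1.21 * 23e6 * 0.014 = 389620.0 N = 389.6 kN

389.6 kN


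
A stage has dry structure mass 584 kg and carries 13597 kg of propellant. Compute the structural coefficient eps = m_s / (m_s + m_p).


eps = 584 / (584 + 13597) = 0.0412

0.0412


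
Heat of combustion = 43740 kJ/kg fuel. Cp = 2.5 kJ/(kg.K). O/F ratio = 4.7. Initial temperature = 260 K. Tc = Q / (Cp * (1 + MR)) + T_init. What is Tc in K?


Tc = 43740 / (2.5 * (1 + 4.7)) + 260 = 3329 K

3329 K


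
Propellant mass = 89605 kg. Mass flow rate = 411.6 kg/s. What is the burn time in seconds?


tb = 89605 / 411.6 = 217.7 s

217.7 s


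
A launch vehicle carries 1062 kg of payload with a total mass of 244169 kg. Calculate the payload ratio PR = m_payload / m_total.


PR = 1062 / 244169 = 0.0043

0.0043


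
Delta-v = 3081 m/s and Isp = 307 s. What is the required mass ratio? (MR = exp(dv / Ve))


Ve = 307 * 9.81 = 3011.67 m/s
MR = exp(3081 / 3011.67) = 2.782

2.782


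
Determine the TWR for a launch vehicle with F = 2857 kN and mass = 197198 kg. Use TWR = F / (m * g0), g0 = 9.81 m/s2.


TWR = 2857000 / (197198 * 9.81) = 1.48

1.48


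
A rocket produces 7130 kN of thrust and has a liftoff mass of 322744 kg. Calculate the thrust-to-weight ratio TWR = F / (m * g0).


TWR = 7130000 / (322744 * 9.81) = 2.25

2.25


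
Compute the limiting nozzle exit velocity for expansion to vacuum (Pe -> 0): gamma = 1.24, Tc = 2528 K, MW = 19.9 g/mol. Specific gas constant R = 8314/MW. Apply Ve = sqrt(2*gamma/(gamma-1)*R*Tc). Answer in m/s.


R = 8314 / 19.9 = 417.79 J/(kg.K)
Ve = sqrt(2 * 1.24 / (1.24 - 1) * 417.79 * 2528) = 3304 m/s

3304 m/s


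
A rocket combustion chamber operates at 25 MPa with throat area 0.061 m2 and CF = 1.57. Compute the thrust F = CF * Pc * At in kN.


F = 1.57 * 25e6 * 0.061 = 2.3942e+06 N = 2394.2 kN

2394.2 kN


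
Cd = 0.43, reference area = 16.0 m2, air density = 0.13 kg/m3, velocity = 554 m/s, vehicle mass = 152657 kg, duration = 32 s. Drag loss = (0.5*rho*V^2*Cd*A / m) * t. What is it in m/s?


D = 0.5 * 0.13 * 554^2 * 0.43 * 16.0 = 137252.84 N
a = 137252.84 / 152657 = 0.8991 m/s2
dV = 0.8991 * 32 = 28.8 m/s

28.8 m/s


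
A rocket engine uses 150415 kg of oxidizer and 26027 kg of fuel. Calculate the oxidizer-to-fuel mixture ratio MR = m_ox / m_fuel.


MR = 150415 / 26027 = 5.78

5.78


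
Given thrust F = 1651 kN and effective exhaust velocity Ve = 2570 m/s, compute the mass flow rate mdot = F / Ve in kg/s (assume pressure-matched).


mdot = F / Ve = 1651000 / 2570 = 642.4 kg/s

642.4 kg/s


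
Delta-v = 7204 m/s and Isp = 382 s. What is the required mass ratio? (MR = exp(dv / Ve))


Ve = 382 * 9.81 = 3747.42 m/s
MR = exp(7204 / 3747.42) = 6.837

6.837


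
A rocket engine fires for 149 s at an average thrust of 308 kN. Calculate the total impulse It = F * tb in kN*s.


It = 308 * 149 = 45892 kN*s

45892 kN*s


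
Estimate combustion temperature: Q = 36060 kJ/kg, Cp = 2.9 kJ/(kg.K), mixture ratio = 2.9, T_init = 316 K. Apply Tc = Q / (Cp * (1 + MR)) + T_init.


Tc = 36060 / (2.9 * (1 + 2.9)) + 316 = 3504 K

3504 K


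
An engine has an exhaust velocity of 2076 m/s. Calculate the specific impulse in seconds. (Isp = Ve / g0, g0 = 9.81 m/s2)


Isp = Ve / g0 = 2076 / 9.81 = 211.6 s

211.6 s


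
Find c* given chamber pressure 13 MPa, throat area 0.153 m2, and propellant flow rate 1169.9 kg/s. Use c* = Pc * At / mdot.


c* = 13e6 * 0.153 / 1169.9 = 1700 m/s

1700 m/s


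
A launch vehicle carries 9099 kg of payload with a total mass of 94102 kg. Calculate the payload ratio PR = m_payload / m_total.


PR = 9099 / 94102 = 0.0967

0.0967


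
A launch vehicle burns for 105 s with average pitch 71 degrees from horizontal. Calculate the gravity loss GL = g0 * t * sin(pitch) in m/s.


GL = 9.81 * 105 * sin(71 deg) = 974 m/s

974 m/s


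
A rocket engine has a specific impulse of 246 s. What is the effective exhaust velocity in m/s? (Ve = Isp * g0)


Ve = Isp * g0 = 246 * 9.81 = 2413.3 m/s

2413.3 m/s


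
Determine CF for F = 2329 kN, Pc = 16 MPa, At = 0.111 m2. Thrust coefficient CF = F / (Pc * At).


CF = 2329000 / (16e6 * 0.111) = 1.31

1.31
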